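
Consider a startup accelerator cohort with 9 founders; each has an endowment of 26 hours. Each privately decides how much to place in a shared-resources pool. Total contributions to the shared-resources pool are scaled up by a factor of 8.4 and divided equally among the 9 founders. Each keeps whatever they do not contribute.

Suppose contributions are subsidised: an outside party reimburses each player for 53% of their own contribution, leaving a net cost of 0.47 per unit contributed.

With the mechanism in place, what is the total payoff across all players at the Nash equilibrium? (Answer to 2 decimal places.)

Under the mechanism each unit contributed yields (8.4/9) / 0.47 = 1.9858 back to its contributor per unit of net cost, which exceeds 1, making full contribution the dominant choice for everyone.
So the Nash equilibrium is full contribution by all 9; the group earns 9 × (26 × 0.53 + 8.4 × 26) = 2089.62.

2089.62 hours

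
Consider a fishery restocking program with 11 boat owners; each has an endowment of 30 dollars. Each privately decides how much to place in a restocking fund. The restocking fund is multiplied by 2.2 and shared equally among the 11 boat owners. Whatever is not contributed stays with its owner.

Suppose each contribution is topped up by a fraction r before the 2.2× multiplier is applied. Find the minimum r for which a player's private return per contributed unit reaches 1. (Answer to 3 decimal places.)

With matching at rate r, one contributed unit becomes (1 + r) in the restocking fund and returns 2.2 × (1 + r) / 11 to the contributor.
Setting this equal to 1: 1 + r = 11/2.2 = 5.0000.
So the minimum matching rate is r = 5.0000 − 1 = 4.000.

4.000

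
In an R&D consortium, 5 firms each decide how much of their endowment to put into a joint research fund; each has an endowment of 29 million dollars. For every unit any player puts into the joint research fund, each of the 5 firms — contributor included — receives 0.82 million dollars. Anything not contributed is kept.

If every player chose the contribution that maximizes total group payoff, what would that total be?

Each contributed unit returns 4.100 to the group as a whole (0.82 to each of 5 players), which exceeds 1, so the social optimum is full contribution: group total = 4.100 × 145 = 594.50.

594.50 million dollars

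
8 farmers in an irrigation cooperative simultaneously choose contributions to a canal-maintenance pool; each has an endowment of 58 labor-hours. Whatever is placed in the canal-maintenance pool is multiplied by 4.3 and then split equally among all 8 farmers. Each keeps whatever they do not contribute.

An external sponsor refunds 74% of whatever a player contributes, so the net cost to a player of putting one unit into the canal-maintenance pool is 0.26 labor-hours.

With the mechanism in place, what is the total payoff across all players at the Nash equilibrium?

Under the mechanism each unit contributed yields (4.3/8) / 0.26 = 2.0673 back to its contributor per unit of net cost, which exceeds 1, making full contribution the dominant choice for everyone.
So the Nash equilibrium is full contribution by all 8; the group earns 8 × (58 × 0.74 + 4.3 × 58) = 2338.56.

2338.56 labor-hours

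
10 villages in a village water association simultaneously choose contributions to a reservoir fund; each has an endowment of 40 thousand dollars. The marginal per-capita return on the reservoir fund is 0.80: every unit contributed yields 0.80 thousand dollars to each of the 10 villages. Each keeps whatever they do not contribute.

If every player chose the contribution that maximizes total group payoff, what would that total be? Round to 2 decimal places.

Each contributed unit returns 8.000 to the group as a whole (0.80 to each of 10 players), which exceeds 1, so the social optimum is full contribution: group total = 8.000 × 400 = 3200.00.

3200.00 thousand dollars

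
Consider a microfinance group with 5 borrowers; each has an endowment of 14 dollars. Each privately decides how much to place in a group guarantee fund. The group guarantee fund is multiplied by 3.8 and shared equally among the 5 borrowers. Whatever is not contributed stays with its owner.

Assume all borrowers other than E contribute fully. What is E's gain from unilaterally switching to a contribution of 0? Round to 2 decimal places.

Switching from a contribution of 14 to 0 lets E keep an extra 14 dollars, but lowers the group guarantee fund by 14, which costs E their own share of that drop: 3.8/5 × 14 = 10.64.
Net gain = 14 − 10.64 = 3.36. The private return per contributed unit (0.7600) is below 1, so free-riding is indeed the best response regardless of what the others do.

3.36 dollars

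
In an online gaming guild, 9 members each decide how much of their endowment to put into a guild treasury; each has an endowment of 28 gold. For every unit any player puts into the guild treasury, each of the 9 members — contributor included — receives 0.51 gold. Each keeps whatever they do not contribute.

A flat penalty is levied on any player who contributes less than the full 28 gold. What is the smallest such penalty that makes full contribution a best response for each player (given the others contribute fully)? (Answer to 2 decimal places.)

Given the others contribute fully, the best deviation is to contribute 0 (any partial contribution still incurs the fine and gives up units whose private return 0.51 is below 1).
Deviating from 28 to 0 saves 28 gold but forfeits the deviator's share of the drop in the guild treasury: 0.51 × 28 = 14.28.
So the deviation gain is 28 − 14.28 = 13.72, and the fine must be at least 13.72 gold to wipe it out.

13.72 gold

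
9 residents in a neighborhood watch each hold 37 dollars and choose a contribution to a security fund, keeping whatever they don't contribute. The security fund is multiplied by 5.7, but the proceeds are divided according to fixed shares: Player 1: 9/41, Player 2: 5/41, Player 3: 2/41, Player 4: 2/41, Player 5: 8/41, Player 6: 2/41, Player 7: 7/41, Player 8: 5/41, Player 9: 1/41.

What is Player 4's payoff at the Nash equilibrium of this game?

57.58 dollars

Each unit j contributes comes back to j as 5.7 × (j's share), so j prefers to contribute only if that share exceeds 1/5.7 = 0.1754; otherwise keeping the unit dominates.
Player 1 and Player 5 clear that bar, contributing 37 each; the remaining 7 contribute 0. Total contributed: 74.
Player 4 keeps 37 and receives 5.7 × 74 × 2/41 = 20.58 from the security fund, for a payoff of 57.58.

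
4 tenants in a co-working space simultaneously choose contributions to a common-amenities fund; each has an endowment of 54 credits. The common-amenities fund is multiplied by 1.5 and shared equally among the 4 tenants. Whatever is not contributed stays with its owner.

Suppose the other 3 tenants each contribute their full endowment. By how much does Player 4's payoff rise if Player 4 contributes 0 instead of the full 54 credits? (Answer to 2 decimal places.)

Switching from a contribution of 54 to 0 lets Player 4 keep an extra 54 credits, but lowers the common-amenities fund by 54, which costs Player 4 their own share of that drop: 1.5/4 × 54 = 20.25.
Net gain = 54 − 20.25 = 33.75. The private return per contributed unit (0.3750) is below 1, so free-riding is indeed the best response regardless of what the others do.

33.75 credits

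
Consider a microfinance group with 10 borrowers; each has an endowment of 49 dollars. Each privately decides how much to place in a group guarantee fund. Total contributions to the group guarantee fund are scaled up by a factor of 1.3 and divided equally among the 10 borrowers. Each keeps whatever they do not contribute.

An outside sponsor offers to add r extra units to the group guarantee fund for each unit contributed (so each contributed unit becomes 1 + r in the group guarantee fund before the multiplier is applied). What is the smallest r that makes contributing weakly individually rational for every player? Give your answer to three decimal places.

With matching at rate r, one contributed unit becomes (1 + r) in the group guarantee fund and returns 1.3 × (1 + r) / 10 to the contributor.
Setting this equal to 1: 1 + r = 10/1.3 = 7.6923.
So the minimum matching rate is r = 7.6923 − 1 = 6.692.

6.692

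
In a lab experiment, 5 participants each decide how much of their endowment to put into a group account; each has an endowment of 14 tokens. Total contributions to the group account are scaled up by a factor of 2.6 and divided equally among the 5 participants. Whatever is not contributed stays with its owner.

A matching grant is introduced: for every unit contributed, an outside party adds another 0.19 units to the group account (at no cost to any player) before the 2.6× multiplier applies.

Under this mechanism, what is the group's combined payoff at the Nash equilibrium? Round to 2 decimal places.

The effective private return is 2.6 × 1.19 / 5 = 0.6188, which is still under 1, so the mechanism doesn't change anyone's dominant strategy: zero contribution.
Everyone keeps their endowment and the group total is 5 × 14 = 70.

70.00 tokens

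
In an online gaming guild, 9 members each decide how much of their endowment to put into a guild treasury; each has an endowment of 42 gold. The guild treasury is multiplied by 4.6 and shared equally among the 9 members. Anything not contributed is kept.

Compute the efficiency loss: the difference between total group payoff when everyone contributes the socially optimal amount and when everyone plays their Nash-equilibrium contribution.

1360.80 gold

Each contributed unit returns 4.6/9 = 0.5111 to its contributor — below 1 — so contributing 0 is dominant for every player. At the Nash equilibrium everyone keeps their 42, and the group total is 9 × 42 = 378.
Each contributed unit returns 4.600 to the group as a whole (0.5111 to each of 9 players), which exceeds 1, so the social optimum is full contribution: group total = 4.600 × 378 = 1738.80.
Efficiency loss = 1738.80 − 378 = 1360.80.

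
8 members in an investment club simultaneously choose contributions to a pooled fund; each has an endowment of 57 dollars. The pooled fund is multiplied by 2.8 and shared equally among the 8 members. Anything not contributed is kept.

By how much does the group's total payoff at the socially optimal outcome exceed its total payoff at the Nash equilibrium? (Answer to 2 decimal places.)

820.80 dollars

Each contributed unit returns 2.8/8 = 0.3500 to its contributor — below 1 — so contributing 0 is dominant for every player. At the Nash equilibrium everyone keeps their 57, and the group total is 8 × 57 = 456.
Each contributed unit returns 2.800 to the group as a whole (0.3500 to each of 8 players), which exceeds 1, so the social optimum is full contribution: group total = 2.800 × 456 = 1276.80.
Efficiency loss = 1276.80 − 456 = 820.80.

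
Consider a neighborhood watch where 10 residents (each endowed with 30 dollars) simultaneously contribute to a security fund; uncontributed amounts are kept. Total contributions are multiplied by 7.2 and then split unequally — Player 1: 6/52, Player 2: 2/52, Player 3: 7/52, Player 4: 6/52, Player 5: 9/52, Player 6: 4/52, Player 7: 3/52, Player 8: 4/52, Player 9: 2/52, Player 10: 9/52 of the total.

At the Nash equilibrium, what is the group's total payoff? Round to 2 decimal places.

Player j's private return per contributed unit is 7.2 × (j's share). Contributing is weakly dominant for j when that share is at least 1/7.2 = 0.1389, and contributing 0 is dominant otherwise.
The shares above 0.1389 belong to Player 5 and Player 10, contributing 30 each; the remaining 8 contribute 0. Total contributed: 60.
The security fund pays out 7.2 × 60 = 432.00 in total (split across the unequal shares, but the aggregate is all that matters for the group sum).
The 8 free-riders keep 30 each, adding 240. Group total = 240 + 432.00 = 672.00.

672.00 dollars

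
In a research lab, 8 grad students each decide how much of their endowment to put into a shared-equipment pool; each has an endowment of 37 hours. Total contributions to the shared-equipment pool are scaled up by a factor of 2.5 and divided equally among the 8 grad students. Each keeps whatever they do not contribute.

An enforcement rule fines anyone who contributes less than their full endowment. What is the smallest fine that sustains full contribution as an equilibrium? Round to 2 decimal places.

25.44 hours

Given the others contribute fully, the best deviation is to contribute 0 (any partial contribution still incurs the fine and gives up units whose private return 0.3125 is below 1).
Deviating from 37 to 0 saves 37 hours but forfeits the deviator's share of the drop in the shared-equipment pool: 2.5/8 × 37 = 11.56.
So the deviation gain is 37 − 11.56 = 25.44, and the fine must be at least 25.44 hours to wipe it out.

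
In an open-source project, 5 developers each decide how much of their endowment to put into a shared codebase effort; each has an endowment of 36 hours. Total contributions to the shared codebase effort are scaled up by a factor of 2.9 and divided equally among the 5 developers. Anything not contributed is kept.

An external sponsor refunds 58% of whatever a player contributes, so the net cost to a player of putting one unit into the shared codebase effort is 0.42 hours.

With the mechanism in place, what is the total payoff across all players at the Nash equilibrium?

626.40 hours

The effective private return per unit is now (2.9/5) / 0.42 = 1.3810 > 1, so every player's dominant strategy flips to full contribution.
At the Nash equilibrium everyone contributes 36. Group total payoff = 5 × (36 × 0.58 + 2.9 × 36) = 626.40.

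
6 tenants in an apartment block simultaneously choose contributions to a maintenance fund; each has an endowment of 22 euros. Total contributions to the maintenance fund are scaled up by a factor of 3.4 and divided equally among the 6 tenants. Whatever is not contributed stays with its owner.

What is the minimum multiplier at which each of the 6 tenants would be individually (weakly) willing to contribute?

6

A contributed unit returns (multiplier)/6 to its contributor.
This reaches 1 exactly when the multiplier is 6.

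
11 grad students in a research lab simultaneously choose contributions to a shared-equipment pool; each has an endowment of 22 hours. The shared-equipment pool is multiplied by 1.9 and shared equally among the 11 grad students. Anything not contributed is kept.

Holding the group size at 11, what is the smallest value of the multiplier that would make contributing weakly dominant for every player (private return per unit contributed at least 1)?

11

A contributed unit returns (multiplier)/11 to its contributor.
This reaches 1 exactly when the multiplier is 11.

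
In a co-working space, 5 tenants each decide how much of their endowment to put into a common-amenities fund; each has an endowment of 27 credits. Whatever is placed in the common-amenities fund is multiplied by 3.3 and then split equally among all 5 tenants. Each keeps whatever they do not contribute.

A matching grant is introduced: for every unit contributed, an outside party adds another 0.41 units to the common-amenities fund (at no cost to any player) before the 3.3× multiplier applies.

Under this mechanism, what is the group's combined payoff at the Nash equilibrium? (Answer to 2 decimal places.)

Even with the mechanism, each unit contributed returns only 3.3 × 1.41 / 5 = 0.9306 per unit of net cost, so contributing nothing is still dominant.
At the Nash equilibrium no one contributes; group total payoff = 5 × 27 = 135.

135.00 credits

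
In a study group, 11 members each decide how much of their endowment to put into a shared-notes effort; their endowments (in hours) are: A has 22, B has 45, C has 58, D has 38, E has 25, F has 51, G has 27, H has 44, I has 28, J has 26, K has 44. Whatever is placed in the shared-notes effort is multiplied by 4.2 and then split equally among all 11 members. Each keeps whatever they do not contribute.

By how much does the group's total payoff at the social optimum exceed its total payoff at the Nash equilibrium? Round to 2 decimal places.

The private return per contributed unit is 4.2/11 = 0.3818 < 1 for every player regardless of endowment, so the Nash equilibrium is zero contribution and the group total is Σ E_j = 22 + 45 + 58 + 38 + 25 + 51 + 27 + 44 + 28 + 26 + 44 = 408.
Each contributed unit returns 4.200 to the group, so the social optimum is full contribution by everyone: group total = 4.200 × 408 = 1713.60.
Efficiency loss = (4.200 − 1) × 408 = 1305.60.

1305.60 hours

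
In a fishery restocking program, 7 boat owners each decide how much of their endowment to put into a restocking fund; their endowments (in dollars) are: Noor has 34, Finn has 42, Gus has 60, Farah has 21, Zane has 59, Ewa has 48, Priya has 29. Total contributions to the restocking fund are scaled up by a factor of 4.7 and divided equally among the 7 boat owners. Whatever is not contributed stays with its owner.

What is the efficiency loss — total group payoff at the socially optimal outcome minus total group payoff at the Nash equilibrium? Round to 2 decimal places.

The private return per contributed unit is 4.7/7 = 0.6714 < 1 for every player regardless of endowment, so the Nash equilibrium is zero contribution and the group total is Σ E_j = 34 + 42 + 60 + 21 + 59 + 48 + 29 = 293.
Each contributed unit returns 4.700 to the group, so the social optimum is full contribution by everyone: group total = 4.700 × 293 = 1377.10.
Efficiency loss = (4.700 − 1) × 293 = 1084.10.

1084.10 dollars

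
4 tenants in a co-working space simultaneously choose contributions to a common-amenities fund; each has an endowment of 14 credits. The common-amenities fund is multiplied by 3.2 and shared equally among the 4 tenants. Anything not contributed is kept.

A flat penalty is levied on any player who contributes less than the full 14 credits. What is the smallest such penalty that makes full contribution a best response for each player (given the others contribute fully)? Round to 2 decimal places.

Given the others contribute fully, the best deviation is to contribute 0 (any partial contribution still incurs the fine and gives up units whose private return 0.8000 is below 1).
Deviating from 14 to 0 saves 14 credits but forfeits the deviator's share of the drop in the common-amenities fund: 3.2/4 × 14 = 11.20.
So the deviation gain is 14 − 11.20 = 2.80, and the fine must be at least 2.80 credits to wipe it out.

2.80 credits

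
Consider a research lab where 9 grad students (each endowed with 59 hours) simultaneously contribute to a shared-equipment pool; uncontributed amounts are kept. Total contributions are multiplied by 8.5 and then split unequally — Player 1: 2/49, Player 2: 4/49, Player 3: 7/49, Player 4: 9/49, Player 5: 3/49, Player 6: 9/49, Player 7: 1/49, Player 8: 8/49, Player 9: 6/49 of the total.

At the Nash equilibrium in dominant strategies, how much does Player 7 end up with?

110.17 hours

Player j's private return per contributed unit is 8.5 × (j's share). Contributing is weakly dominant for j when that share is at least 1/8.5 = 0.1176, and contributing 0 is dominant otherwise.
The shares above 0.1176 belong to Player 3, Player 4, Player 6, Player 8 and Player 9, contributing 59 each; the remaining 4 contribute 0. Total contributed: 295.
Player 7 keeps 59 and receives 8.5 × 295 × 1/49 = 51.17 from the shared-equipment pool, for a payoff of 110.17.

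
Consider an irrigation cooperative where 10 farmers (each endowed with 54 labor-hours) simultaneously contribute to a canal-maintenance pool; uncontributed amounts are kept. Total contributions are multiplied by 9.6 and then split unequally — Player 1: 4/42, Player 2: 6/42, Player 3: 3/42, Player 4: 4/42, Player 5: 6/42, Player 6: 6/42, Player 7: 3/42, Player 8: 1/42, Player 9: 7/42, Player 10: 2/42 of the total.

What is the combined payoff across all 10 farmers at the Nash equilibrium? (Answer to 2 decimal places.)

Player j's private return per contributed unit is 9.6 × (j's share). Contributing is weakly dominant for j when that share is at least 1/9.6 = 0.1042, and contributing 0 is dominant otherwise.
Player 2, Player 5, Player 6 and Player 9 are above the threshold, contributing 54 each; the remaining 6 contribute 0. Total contributed: 216.
The canal-maintenance pool pays out 9.6 × 216 = 2073.60 in total (split across the unequal shares, but the aggregate is all that matters for the group sum).
The 6 free-riders keep 54 each, adding 324. Group total = 324 + 2073.60 = 2397.60.

2397.60 labor-hours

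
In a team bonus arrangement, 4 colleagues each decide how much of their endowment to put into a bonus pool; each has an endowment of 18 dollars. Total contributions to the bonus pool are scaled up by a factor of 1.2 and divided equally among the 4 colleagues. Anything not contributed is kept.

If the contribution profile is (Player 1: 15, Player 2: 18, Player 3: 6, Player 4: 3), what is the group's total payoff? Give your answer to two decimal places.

80.40 dollars

Total contributed: 15 + 18 + 6 + 3 = 42; total kept: 4 × 18 − 42 = 30.
The bonus pool pays out 1.2 × 42 = 50.40 in aggregate.
Group total = 30 + 50.40 = 80.40.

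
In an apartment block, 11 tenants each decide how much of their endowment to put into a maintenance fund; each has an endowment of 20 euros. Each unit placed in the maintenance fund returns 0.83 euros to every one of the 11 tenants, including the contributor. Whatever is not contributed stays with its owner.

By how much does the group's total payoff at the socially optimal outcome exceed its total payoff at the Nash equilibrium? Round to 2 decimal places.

The private return per contributed unit is 0.83 < 1, so contributing 0 is dominant for every player. At the Nash equilibrium everyone keeps their 20, and the group total is 11 × 20 = 220.
Each contributed unit returns 9.130 to the group as a whole (0.83 to each of 11 players), which exceeds 1, so the social optimum is full contribution: group total = 9.130 × 220 = 2008.60.
Efficiency loss = 2008.60 − 220 = 1788.60.

1788.60 euros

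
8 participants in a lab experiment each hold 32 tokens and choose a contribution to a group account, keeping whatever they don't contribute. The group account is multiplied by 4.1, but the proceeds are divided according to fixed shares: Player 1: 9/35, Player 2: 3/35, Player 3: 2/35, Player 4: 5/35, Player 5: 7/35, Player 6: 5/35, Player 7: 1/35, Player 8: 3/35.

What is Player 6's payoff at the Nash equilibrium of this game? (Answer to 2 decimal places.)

Player j's private return per contributed unit is 4.1 × (j's share). Contributing is weakly dominant for j when that share is at least 1/4.1 = 0.2439, and contributing 0 is dominant otherwise.
The only share above 0.2439 is Player 1's 9/35, contributing 32; the remaining 7 contribute 0. Total contributed: 32.
Player 6 keeps 32 and receives 4.1 × 32 × 5/35 = 18.74 from the group account, for a payoff of 50.74.

50.74 tokens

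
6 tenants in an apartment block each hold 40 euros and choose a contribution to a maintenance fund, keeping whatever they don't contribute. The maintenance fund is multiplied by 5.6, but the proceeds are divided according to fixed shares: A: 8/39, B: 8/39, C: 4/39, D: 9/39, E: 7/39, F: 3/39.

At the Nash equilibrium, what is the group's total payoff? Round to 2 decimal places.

A player with share s gets back 5.6·s per unit contributed, so full contribution is dominant for anyone with s > 1/5.6 = 0.1786 and zero contribution is dominant for anyone below.
A, B, D and E clear that bar, contributing 40 each; the remaining 2 contribute 0. Total contributed: 160.
The maintenance fund pays out 5.6 × 160 = 896.00 in total (split across the unequal shares, but the aggregate is all that matters for the group sum).
The 2 free-riders keep 40 each, adding 80. Group total = 80 + 896.00 = 976.00.

976.00 euros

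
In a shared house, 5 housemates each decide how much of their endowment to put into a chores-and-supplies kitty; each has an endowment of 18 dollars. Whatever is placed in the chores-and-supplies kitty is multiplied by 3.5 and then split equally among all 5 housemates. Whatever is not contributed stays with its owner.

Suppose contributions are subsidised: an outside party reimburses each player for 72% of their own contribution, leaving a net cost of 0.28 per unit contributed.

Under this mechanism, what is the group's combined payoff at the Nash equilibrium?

Under the mechanism each unit contributed yields (3.5/5) / 0.28 = 2.5000 back to its contributor per unit of net cost, which exceeds 1, making full contribution the dominant choice for everyone.
At the Nash equilibrium everyone contributes 18. Group total payoff = 5 × (18 × 0.72 + 3.5 × 18) = 379.80.

379.80 dollars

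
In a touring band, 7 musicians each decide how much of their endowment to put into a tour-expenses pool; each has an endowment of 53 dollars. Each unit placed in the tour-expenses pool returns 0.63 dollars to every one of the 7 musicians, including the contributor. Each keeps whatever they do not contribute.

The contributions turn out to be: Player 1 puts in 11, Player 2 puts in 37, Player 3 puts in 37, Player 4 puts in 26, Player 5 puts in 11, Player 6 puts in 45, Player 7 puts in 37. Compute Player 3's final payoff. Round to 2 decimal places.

Total contributed: 11 + 37 + 37 + 26 + 11 + 45 + 37 = 204.
Each receives 0.63 × 204 = 128.52 from the tour-expenses pool.
Player 3 keeps 53 − 37 = 16, so Player 3's payoff is 16 + 128.52 = 144.52.

144.52 dollars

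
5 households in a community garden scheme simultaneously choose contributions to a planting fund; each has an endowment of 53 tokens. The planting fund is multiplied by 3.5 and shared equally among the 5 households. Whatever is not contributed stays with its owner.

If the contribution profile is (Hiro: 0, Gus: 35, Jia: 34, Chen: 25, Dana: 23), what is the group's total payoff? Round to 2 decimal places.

557.50 tokens

Total contributed: 0 + 35 + 34 + 25 + 23 = 117; total kept: 5 × 53 − 117 = 148.
The planting fund pays out 3.5 × 117 = 409.50 in aggregate.
Group total = 148 + 409.50 = 557.50.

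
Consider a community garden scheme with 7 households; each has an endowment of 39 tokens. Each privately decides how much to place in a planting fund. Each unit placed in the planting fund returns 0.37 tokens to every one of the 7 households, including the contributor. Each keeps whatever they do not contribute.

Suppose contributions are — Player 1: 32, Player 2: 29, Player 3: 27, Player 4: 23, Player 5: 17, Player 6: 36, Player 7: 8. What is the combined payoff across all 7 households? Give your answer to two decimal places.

Total contributed: 32 + 29 + 27 + 23 + 17 + 36 + 8 = 172; total kept: 7 × 39 − 172 = 101.
The planting fund pays out 0.37 × 7 × 172 = 445.48 in aggregate.
Group total = 101 + 445.48 = 546.48.

546.48 tokens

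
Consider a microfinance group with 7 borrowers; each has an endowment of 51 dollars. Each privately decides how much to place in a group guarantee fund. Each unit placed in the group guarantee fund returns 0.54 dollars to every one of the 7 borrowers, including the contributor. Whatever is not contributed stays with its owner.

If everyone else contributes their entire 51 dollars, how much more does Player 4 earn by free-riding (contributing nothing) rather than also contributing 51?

23.46 dollars

Switching from a contribution of 51 to 0 lets Player 4 keep an extra 51 dollars, but lowers the group guarantee fund by 51, which costs Player 4 their own share of that drop: 0.54 × 51 = 27.54.
Net gain = 51 − 27.54 = 23.46. The private return per contributed unit (0.54) is below 1, so free-riding is indeed the best response regardless of what the others do.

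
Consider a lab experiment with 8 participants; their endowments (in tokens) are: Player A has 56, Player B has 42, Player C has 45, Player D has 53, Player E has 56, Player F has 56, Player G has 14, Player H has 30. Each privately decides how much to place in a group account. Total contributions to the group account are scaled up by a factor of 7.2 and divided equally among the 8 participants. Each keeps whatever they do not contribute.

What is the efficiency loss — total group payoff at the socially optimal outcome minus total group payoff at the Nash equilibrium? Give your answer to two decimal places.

The private return per contributed unit is 7.2/8 = 0.9000 < 1 for every player regardless of endowment, so the Nash equilibrium is zero contribution and the group total is Σ E_j = 56 + 42 + 45 + 53 + 56 + 56 + 14 + 30 = 352.
Each contributed unit returns 7.200 to the group, so the social optimum is full contribution by everyone: group total = 7.200 × 352 = 2534.40.
Efficiency loss = (7.200 − 1) × 352 = 2182.40.

2182.40 tokens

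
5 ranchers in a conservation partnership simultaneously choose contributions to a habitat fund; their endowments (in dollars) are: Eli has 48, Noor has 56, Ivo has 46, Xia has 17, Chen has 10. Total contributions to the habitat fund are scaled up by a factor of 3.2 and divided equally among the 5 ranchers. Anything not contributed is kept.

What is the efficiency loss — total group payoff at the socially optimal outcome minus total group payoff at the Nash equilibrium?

The private return per contributed unit is 3.2/5 = 0.6400 < 1 for every player regardless of endowment, so the Nash equilibrium is zero contribution and the group total is Σ E_j = 48 + 56 + 46 + 17 + 10 = 177.
Each contributed unit returns 3.200 to the group, so the social optimum is full contribution by everyone: group total = 3.200 × 177 = 566.40.
Efficiency loss = (3.200 − 1) × 177 = 389.40.

389.40 dollars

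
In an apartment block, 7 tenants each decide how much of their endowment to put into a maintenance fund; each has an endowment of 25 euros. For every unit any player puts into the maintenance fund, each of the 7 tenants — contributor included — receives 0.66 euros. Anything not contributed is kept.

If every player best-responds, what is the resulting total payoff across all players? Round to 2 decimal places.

The private return per contributed unit is 0.66 < 1, so contributing 0 is dominant for every player. At the Nash equilibrium everyone keeps their 25, and the group total is 7 × 25 = 175.

175.00 euros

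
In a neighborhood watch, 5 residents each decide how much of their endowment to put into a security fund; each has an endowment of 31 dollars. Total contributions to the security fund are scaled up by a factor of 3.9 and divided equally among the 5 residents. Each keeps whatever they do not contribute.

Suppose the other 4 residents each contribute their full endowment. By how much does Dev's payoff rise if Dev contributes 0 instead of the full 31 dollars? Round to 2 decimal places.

6.82 dollars

Switching from a contribution of 31 to 0 lets Dev keep an extra 31 dollars, but lowers the security fund by 31, which costs Dev their own share of that drop: 3.9/5 × 31 = 24.18.
Net gain = 31 − 24.18 = 6.82. The private return per contributed unit (0.7800) is below 1, so free-riding is indeed the best response regardless of what the others do.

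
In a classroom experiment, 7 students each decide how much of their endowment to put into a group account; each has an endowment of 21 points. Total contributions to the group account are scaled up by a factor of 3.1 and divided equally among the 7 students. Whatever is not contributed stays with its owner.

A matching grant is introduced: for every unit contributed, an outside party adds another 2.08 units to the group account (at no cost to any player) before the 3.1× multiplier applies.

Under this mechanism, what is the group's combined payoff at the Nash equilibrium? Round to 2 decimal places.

Under the mechanism each unit contributed yields 3.1 × 3.08 / 7 = 1.3640 back to its contributor per unit of net cost, which exceeds 1, making full contribution the dominant choice for everyone.
So the Nash equilibrium is full contribution by all 7; the group earns 3.1 × 3.08 × 147 = 1403.56.

1403.56 points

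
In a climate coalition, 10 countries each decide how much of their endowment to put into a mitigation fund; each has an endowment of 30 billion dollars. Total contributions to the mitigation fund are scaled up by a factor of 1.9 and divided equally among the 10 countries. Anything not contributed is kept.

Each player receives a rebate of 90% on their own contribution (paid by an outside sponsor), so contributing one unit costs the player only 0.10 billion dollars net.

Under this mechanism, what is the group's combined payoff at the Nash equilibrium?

With the mechanism, a contributed unit returns (1.9/10) / 0.10 = 1.9000 per unit of net cost to the contributor — now above 1 — so contributing fully is weakly dominant for every player.
So the Nash equilibrium is full contribution by all 10; the group earns 10 × (30 × 0.90 + 1.9 × 30) = 840.00.

840.00 billion dollars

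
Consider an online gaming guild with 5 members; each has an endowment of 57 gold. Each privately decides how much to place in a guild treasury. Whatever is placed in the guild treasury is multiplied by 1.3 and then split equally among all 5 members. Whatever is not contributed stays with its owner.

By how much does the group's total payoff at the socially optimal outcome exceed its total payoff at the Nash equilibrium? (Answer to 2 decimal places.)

85.50 gold

Each contributed unit returns 1.3/5 = 0.2600 to its contributor — below 1 — so contributing 0 is dominant for every player. At the Nash equilibrium everyone keeps their 57, and the group total is 5 × 57 = 285.
Each contributed unit returns 1.300 to the group as a whole (0.2600 to each of 5 players), which exceeds 1, so the social optimum is full contribution: group total = 1.300 × 285 = 370.50.
Efficiency loss = 370.50 − 285 = 85.50.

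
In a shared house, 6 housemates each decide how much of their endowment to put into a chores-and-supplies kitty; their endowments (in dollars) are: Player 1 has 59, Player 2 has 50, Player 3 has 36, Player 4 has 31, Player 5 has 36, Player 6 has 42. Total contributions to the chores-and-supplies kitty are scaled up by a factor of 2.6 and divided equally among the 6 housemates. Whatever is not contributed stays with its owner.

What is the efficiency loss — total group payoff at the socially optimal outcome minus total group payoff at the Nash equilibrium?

406.40 dollars

The private return per contributed unit is 2.6/6 = 0.4333 < 1 for every player regardless of endowment, so the Nash equilibrium is zero contribution and the group total is Σ E_j = 59 + 50 + 36 + 31 + 36 + 42 = 254.
Each contributed unit returns 2.600 to the group, so the social optimum is full contribution by everyone: group total = 2.600 × 254 = 660.40.
Efficiency loss = (2.600 − 1) × 254 = 406.40.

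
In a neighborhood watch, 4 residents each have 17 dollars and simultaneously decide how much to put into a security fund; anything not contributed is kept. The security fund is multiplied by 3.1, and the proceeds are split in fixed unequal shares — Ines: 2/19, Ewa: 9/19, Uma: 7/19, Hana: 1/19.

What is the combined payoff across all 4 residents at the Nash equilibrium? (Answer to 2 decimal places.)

139.40 dollars

Player j's private return per contributed unit is 3.1 × (j's share). Contributing is weakly dominant for j when that share is at least 1/3.1 = 0.3226, and contributing 0 is dominant otherwise.
Ewa and Uma are above the threshold, contributing 17 each; the remaining 2 contribute 0. Total contributed: 34.
The security fund pays out 3.1 × 34 = 105.40 in total (split across the unequal shares, but the aggregate is all that matters for the group sum).
The 2 free-riders keep 17 each, adding 34. Group total = 34 + 105.40 = 139.40.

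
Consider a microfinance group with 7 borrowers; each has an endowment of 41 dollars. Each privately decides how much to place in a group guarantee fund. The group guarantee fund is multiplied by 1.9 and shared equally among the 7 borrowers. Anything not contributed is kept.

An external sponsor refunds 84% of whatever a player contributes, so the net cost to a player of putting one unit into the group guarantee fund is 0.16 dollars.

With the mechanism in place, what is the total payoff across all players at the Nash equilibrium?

786.38 dollars

The effective private return per unit is now (1.9/7) / 0.16 = 1.6964 > 1, so every player's dominant strategy flips to full contribution.
So the Nash equilibrium is full contribution by all 7; the group earns 7 × (41 × 0.84 + 1.9 × 41) = 786.38.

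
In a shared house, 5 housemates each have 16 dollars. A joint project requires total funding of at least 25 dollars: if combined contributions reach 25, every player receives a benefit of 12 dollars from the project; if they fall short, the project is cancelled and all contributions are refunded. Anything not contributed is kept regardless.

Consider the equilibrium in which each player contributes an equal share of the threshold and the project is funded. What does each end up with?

23 dollars

Equal share of the threshold: 25/5 = 5.
At this profile no one gains by cutting their contribution: any cut drops the total below 25, the project is cancelled, contributions are refunded, and the deviator ends with 16, which is less than 16 − 5 + 12 = 23. Contributing more than 5 just wastes the excess. So contributing exactly 5 is a best response.
Each player's payoff: 16 − 5 + 12 = 23.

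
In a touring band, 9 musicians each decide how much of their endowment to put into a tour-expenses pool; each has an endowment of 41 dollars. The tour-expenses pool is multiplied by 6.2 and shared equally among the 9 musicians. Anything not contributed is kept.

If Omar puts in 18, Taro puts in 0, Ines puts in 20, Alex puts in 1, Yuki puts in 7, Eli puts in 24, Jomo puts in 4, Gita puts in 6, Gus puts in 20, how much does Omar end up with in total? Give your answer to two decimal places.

91.89 dollars

Total contributed: 18 + 0 + 20 + 1 + 7 + 24 + 4 + 6 + 20 = 100.
Each receives 6.2 × 100 / 9 = 68.89 from the tour-expenses pool.
Omar keeps 41 − 18 = 23, so Omar's payoff is 23 + 68.89 = 91.89.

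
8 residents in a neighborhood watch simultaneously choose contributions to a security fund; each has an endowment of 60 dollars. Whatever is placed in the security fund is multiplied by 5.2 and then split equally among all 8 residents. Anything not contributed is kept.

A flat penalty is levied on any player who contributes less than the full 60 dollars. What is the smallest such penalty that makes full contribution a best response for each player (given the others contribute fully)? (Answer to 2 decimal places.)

Given the others contribute fully, the best deviation is to contribute 0 (any partial contribution still incurs the fine and gives up units whose private return 0.6500 is below 1).
Deviating from 60 to 0 saves 60 dollars but forfeits the deviator's share of the drop in the security fund: 5.2/8 × 60 = 39.00.
So the deviation gain is 60 − 39.00 = 21.00, and the fine must be at least 21.00 dollars to wipe it out.

21.00 dollars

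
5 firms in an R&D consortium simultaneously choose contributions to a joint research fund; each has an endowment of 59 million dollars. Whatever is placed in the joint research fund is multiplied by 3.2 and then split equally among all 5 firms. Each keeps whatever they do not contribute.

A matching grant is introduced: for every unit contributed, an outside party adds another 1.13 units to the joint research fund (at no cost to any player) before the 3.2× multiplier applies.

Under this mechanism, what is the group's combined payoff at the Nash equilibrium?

2010.72 million dollars

With the mechanism, a contributed unit returns 3.2 × 2.13 / 5 = 1.3632 per unit of net cost to the contributor — now above 1 — so contributing fully is weakly dominant for every player.
So the Nash equilibrium is full contribution by all 5; the group earns 3.2 × 2.13 × 295 = 2010.72.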